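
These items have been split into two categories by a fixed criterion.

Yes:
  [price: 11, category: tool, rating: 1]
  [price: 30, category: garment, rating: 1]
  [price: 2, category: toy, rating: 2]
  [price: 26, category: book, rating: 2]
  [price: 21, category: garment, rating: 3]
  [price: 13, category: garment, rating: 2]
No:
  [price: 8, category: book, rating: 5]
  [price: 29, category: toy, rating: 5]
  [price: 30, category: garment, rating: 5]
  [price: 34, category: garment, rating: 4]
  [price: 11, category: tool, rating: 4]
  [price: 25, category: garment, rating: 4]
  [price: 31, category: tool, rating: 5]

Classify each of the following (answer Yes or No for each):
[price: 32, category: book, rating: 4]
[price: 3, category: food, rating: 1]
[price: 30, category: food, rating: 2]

No, Yes, Yes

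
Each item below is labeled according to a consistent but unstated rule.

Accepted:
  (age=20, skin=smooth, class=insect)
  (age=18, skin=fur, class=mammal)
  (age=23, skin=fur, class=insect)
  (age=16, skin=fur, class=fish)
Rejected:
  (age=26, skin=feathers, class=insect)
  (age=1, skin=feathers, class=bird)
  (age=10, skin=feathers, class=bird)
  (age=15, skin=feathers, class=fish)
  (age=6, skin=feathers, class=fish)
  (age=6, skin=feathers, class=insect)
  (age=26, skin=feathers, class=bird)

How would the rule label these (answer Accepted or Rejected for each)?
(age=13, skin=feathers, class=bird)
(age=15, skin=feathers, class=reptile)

Rejected, Rejected

One predicate separates the groups cleanly: skin is not feathers.
(age=13, skin=feathers, class=bird): Rejected (skin is feathers). (age=15, skin=feathers, class=reptile): Rejected (skin is feathers).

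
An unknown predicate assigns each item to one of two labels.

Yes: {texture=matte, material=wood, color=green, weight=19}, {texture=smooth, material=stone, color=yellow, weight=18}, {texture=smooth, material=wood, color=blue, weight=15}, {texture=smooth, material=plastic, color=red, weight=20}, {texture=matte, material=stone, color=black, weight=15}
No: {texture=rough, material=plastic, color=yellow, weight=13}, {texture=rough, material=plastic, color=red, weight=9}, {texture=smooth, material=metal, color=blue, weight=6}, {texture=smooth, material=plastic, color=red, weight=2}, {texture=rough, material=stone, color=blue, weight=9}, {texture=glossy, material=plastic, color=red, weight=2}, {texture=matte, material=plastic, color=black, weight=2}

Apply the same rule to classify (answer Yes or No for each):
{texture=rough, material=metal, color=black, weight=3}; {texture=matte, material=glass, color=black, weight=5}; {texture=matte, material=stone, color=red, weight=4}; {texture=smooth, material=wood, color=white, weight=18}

The rule appears to be: weight ≥ 15.

No, No, No, Yes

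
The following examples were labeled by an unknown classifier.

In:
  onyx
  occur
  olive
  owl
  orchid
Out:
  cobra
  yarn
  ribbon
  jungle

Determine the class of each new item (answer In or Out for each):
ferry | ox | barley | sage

Out, In, Out, Out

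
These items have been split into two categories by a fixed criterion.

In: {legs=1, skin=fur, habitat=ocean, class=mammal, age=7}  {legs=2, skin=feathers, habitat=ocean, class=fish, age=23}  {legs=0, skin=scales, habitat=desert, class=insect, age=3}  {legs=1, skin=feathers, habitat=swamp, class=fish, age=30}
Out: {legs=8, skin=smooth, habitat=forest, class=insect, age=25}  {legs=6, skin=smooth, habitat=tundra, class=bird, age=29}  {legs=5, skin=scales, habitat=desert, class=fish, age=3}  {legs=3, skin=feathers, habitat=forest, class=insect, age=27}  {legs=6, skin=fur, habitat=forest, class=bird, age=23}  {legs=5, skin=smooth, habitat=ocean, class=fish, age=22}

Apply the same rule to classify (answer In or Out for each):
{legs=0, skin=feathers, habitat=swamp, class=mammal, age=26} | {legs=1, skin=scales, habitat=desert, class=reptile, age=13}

In, In

The common property of the 'In' items is: legs ≤ 2. No 'Out' item has it.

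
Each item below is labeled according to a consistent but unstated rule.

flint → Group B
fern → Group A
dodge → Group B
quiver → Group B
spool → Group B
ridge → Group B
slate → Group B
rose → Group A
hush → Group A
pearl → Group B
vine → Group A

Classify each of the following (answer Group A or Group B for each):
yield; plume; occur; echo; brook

Group B, Group B, Group B, Group A, Group B

The common property of the 'Group A' items is: length 4. No 'Group B' item has it.
yield: length 5 — does not satisfy this, so Group B.
plume: length 5 — does not satisfy this, so Group B.
occur: length 5 — does not satisfy this, so Group B.
echo: length 4 — has this property, so Group A.
brook: length 5 — does not satisfy this, so Group B.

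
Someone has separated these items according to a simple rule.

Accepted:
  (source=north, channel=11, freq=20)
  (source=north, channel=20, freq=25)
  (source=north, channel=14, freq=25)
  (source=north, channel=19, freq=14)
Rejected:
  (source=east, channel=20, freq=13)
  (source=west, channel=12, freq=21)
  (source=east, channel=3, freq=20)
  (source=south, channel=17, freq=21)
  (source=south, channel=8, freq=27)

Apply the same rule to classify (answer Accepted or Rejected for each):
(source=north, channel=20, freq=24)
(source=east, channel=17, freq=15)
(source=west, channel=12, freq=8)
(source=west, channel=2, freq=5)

Accepted, Rejected, Rejected, Rejected

The rule appears to be: source is north.
(source=north, channel=20, freq=24): source is north — matches, so Accepted. (source=east, channel=17, freq=15): source is east — doesn't qualify, so Rejected. (source=west, channel=12, freq=8): source is west — doesn't qualify, so Rejected. (source=west, channel=2, freq=5): source is west — doesn't qualify, so Rejected.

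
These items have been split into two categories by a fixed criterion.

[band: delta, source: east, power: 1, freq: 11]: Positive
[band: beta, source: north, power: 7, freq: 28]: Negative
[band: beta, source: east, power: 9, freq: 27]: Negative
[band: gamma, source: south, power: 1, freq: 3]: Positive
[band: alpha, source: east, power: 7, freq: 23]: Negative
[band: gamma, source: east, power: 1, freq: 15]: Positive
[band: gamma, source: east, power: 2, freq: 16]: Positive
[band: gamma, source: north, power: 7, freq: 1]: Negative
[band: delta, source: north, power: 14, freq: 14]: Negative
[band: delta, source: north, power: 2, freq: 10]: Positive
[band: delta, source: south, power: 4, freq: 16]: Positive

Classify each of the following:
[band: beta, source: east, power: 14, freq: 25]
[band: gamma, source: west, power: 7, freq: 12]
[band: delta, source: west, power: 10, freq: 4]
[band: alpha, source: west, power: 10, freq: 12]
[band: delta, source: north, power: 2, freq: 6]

Negative, Negative, Negative, Negative, Positive

The rule appears to be: power ≤ 4.
[band: beta, source: east, power: 14, freq: 25]: power = 14 — does not satisfy this, so Negative. [band: gamma, source: west, power: 7, freq: 12]: power = 7 — does not satisfy this, so Negative. [band: delta, source: west, power: 10, freq: 4]: power = 10 — does not satisfy this, so Negative. [band: alpha, source: west, power: 10, freq: 12]: power = 10 — does not satisfy this, so Negative. [band: delta, source: north, power: 2, freq: 6]: power = 2 — checks out, so Positive.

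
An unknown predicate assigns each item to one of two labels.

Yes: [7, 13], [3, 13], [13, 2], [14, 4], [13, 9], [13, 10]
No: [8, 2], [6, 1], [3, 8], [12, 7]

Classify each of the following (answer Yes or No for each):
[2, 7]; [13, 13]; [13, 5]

No, Yes, Yes

Rule: max ≥ 13. This holds for each 'Yes' example and fails for each 'No' one.
[2, 7]: max 7 — lacks this property, so No.
[13, 13]: max 13 — matches, so Yes.
[13, 5]: max 13 — matches, so Yes.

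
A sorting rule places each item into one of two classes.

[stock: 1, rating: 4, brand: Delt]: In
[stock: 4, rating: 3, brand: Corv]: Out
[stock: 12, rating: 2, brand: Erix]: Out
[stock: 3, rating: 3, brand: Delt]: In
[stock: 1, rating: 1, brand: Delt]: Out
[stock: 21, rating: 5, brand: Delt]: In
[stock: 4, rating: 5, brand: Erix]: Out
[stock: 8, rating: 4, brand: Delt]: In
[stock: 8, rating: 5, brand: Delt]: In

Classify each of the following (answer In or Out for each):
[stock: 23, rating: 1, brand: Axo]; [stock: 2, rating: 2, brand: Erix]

The pattern is that an item is 'In' exactly when: brand is Delt AND rating ≥ 2.
[stock: 23, rating: 1, brand: Axo] → brand is Axo, rating = 1 → Out. [stock: 2, rating: 2, brand: Erix] → brand is Erix, rating = 2 → Out.

Out, Out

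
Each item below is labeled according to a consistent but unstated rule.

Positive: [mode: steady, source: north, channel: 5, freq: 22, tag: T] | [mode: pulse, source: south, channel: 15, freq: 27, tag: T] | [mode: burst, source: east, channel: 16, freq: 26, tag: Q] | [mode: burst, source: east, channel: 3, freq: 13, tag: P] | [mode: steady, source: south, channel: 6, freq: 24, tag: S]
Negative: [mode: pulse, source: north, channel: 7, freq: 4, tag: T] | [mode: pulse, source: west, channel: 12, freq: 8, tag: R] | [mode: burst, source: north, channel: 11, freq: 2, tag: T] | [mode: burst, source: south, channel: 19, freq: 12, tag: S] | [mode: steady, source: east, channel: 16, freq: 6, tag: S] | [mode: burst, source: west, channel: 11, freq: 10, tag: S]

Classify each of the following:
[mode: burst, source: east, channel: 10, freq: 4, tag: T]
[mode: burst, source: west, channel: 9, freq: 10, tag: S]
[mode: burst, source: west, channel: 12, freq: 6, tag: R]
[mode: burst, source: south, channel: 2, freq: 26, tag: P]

Negative, Negative, Negative, Positive

One predicate separates the groups cleanly: freq ≥ 13.
[mode: burst, source: east, channel: 10, freq: 4, tag: T]: Negative (freq = 4). [mode: burst, source: west, channel: 9, freq: 10, tag: S]: Negative (freq = 10). [mode: burst, source: west, channel: 12, freq: 6, tag: R]: Negative (freq = 6). [mode: burst, source: south, channel: 2, freq: 26, tag: P]: Positive (freq = 26).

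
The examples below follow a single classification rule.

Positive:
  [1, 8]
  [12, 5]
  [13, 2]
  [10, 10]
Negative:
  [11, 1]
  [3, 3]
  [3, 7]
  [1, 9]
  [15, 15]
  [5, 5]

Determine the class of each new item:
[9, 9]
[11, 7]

The pattern is that an item is 'Positive' exactly when: product is even.
[9, 9] — 9·9 = 81, hence Negative. [11, 7] — 11·7 = 77, hence Negative.

Negative, Negative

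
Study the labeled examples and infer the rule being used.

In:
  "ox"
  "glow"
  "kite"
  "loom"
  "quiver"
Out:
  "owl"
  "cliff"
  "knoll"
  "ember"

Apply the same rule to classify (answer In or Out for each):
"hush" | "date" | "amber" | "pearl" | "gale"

The rule appears to be: even length.
"hush" — length 4, hence In.
"date" — length 4, hence In.
"amber" — length 5, hence Out.
"pearl" — length 5, hence Out.
"gale" — length 4, hence In.

In, In, Out, Out, In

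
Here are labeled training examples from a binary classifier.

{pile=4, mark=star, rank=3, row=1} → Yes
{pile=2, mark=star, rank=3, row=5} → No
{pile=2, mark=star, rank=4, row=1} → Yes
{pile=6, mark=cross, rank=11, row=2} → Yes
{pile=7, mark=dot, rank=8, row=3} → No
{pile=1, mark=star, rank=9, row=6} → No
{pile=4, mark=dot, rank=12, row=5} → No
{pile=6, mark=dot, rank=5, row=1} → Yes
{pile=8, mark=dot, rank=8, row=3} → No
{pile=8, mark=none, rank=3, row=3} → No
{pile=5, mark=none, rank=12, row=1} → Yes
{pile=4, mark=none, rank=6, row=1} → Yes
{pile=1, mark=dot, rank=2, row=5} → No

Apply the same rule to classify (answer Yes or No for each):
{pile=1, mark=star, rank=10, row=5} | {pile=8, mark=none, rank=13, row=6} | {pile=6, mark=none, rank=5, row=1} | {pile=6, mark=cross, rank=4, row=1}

Rule: row ≤ 2. This holds for each 'Yes' example and fails for each 'No' one.
No: {pile=1, mark=star, rank=10, row=5}, since row = 5. No: {pile=8, mark=none, rank=13, row=6}, since row = 6. Yes: {pile=6, mark=none, rank=5, row=1}, since row = 1. Yes: {pile=6, mark=cross, rank=4, row=1}, since row = 1.

No, No, Yes, Yes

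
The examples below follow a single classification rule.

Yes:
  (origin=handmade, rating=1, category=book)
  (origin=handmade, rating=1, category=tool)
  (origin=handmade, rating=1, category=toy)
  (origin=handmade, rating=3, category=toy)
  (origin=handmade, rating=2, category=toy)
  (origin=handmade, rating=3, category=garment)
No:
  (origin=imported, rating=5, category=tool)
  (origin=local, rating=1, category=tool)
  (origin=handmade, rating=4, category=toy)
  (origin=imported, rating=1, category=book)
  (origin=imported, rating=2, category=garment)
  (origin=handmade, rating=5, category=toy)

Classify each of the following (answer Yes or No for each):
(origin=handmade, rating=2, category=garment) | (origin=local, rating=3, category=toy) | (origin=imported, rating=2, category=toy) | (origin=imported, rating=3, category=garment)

Yes, No, No, No

All 'Yes' examples share one property — origin is handmade AND rating ≤ 3 — and every 'No' example lacks it.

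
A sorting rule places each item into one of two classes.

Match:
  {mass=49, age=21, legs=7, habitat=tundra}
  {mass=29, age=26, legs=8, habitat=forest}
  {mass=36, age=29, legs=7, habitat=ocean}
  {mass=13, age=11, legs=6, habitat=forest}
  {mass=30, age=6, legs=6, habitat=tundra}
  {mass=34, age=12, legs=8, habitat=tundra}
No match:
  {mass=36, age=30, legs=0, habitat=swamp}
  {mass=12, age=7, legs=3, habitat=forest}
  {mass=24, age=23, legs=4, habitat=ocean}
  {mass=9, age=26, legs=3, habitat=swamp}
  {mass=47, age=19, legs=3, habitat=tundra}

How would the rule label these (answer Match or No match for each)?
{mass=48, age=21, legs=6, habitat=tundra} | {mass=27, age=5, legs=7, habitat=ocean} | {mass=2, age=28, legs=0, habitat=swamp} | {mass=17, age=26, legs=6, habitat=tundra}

The distinguishing property — legs ≥ 6 — holds for all the 'Match' cases and none of the 'No match' cases.
{mass=48, age=21, legs=6, habitat=tundra} → legs = 6 → Match.
{mass=27, age=5, legs=7, habitat=ocean} → legs = 7 → Match.
{mass=2, age=28, legs=0, habitat=swamp} → legs = 0 → No match.
{mass=17, age=26, legs=6, habitat=tundra} → legs = 6 → Match.

Match, Match, No match, Match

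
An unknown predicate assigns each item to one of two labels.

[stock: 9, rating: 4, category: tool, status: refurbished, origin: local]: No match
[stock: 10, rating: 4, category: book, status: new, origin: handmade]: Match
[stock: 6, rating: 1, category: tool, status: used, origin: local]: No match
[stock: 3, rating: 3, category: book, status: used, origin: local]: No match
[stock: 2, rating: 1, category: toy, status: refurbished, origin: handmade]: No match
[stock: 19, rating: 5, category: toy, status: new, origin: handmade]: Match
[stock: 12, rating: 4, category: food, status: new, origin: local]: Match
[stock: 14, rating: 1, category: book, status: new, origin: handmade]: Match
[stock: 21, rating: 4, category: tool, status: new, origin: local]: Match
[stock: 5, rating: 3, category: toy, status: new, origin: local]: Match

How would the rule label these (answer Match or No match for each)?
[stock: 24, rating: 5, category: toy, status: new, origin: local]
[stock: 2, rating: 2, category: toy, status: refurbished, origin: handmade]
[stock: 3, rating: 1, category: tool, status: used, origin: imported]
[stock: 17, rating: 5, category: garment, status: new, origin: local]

The classifier is using: status is new.
Match: [stock: 24, rating: 5, category: toy, status: new, origin: local], since status is new. No match: [stock: 2, rating: 2, category: toy, status: refurbished, origin: handmade], since status is refurbished. No match: [stock: 3, rating: 1, category: tool, status: used, origin: imported], since status is used. Match: [stock: 17, rating: 5, category: garment, status: new, origin: local], since status is new.

Match, No match, No match, Match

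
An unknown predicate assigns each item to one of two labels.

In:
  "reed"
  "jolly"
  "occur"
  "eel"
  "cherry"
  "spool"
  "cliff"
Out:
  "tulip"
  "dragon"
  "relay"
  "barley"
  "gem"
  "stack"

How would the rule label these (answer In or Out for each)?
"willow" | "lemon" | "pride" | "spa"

The simplest hypothesis consistent with all the labels is: has a double letter.
"willow": In ('ll' doubled). "lemon": Out (no doubled letter). "pride": Out (no doubled letter). "spa": Out (no doubled letter).

In, Out, Out, Out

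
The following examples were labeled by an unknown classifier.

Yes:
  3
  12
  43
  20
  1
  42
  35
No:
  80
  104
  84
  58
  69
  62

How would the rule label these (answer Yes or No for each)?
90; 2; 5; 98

No, Yes, Yes, No

Rule: at most 43. This holds for each 'Yes' example and fails for each 'No' one.
90: 90 > 43, does not fit → No. 2: 2 ≤ 43, matches → Yes. 5: 5 ≤ 43, matches → Yes. 98: 98 > 43, does not fit → No.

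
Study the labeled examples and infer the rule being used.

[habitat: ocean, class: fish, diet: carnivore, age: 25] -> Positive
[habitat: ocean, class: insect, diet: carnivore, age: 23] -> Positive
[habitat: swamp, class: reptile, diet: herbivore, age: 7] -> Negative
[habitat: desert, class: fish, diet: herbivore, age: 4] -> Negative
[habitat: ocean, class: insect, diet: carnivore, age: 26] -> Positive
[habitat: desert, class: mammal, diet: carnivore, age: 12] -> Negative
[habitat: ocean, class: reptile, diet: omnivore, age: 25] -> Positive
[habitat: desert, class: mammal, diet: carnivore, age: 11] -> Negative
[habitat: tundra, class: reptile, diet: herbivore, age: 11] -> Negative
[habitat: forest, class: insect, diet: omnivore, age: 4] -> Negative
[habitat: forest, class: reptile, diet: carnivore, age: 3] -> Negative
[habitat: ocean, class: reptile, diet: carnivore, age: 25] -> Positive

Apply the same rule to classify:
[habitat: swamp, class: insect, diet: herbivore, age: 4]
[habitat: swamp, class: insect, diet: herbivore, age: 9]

Negative, Negative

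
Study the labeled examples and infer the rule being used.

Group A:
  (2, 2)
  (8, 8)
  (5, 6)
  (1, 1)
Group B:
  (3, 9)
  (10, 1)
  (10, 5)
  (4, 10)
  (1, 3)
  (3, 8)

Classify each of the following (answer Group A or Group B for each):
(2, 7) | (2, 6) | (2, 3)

Group B, Group B, Group A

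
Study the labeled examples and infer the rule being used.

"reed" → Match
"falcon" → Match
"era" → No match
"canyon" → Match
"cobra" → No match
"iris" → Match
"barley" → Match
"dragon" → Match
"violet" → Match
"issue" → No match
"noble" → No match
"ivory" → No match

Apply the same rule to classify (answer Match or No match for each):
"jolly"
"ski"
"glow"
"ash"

Every 'Match' example satisfies: even length. None of the 'No match' examples do.
"jolly": No match (length 5). "ski": No match (length 3). "glow": Match (length 4). "ash": No match (length 3).

No match, No match, Match, No match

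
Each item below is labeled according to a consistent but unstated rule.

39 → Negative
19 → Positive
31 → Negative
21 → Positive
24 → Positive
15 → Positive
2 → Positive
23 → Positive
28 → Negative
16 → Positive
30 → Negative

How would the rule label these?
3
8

Positive, Positive

The rule appears to be: at most 24.
3: 3 ≤ 24, satisfies this → Positive. 8: 8 ≤ 24, satisfies this → Positive.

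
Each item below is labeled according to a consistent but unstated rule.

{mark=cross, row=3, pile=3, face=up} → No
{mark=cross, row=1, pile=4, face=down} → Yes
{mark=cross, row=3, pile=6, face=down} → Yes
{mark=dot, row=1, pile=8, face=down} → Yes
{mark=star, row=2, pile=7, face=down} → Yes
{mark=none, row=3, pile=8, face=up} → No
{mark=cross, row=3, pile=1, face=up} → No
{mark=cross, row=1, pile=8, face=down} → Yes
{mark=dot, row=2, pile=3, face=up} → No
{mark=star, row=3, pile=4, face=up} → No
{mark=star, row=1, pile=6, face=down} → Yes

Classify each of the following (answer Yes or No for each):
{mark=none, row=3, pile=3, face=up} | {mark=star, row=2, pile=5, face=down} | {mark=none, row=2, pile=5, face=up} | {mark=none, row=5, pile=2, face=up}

The simplest hypothesis consistent with all the labels is: face is down.

No, Yes, No, No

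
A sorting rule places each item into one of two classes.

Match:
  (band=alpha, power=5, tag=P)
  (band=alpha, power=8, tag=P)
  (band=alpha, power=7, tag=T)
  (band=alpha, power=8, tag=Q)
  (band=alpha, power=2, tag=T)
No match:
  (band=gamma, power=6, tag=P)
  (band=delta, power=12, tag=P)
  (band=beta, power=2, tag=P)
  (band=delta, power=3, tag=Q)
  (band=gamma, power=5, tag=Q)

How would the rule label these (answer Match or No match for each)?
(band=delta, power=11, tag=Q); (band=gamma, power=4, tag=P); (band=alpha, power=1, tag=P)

No match, No match, Match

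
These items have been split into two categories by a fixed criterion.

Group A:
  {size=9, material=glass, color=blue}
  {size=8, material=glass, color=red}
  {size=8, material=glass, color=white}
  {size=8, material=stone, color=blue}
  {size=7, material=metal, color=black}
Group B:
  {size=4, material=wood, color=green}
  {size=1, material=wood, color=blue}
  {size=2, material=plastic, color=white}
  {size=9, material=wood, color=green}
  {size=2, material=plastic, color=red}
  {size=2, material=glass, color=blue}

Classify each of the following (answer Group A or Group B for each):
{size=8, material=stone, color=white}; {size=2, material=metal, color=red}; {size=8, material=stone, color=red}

'Group A' ⟺ color is not green AND size ≥ 4.
{size=8, material=stone, color=white}: Group A (color is white, size = 8). {size=2, material=metal, color=red}: Group B (color is red, size = 2). {size=8, material=stone, color=red}: Group A (color is red, size = 8).

Group A, Group B, Group A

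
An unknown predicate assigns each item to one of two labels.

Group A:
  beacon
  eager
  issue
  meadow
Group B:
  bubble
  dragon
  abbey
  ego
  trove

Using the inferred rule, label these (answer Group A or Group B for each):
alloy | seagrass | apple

Group B, Group A, Group B

The distinguishing property — has ≥ 3 vowels — holds for all the 'Group A' cases and none of the 'Group B' cases.
alloy: Group B (2 vowels). seagrass: Group A (3 vowels). apple: Group B (2 vowels).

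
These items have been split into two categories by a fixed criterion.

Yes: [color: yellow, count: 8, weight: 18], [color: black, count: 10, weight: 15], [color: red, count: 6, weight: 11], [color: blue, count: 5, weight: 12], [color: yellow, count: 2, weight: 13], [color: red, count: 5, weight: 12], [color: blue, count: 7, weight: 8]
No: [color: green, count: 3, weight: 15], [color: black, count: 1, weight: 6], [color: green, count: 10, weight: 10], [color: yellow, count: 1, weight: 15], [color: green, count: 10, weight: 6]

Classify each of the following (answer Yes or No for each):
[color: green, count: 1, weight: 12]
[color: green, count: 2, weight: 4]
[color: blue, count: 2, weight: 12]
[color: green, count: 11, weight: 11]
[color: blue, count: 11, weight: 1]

No, No, Yes, No, Yes

Every 'Yes' example satisfies: color is not green AND count ≥ 2. None of the 'No' examples do.
[color: green, count: 1, weight: 12]: color is green, count = 1, lacks this property → No. [color: green, count: 2, weight: 4]: color is green, count = 2, lacks this property → No. [color: blue, count: 2, weight: 12]: color is blue, count = 2, qualifies → Yes. [color: green, count: 11, weight: 11]: color is green, count = 11, lacks this property → No. [color: blue, count: 11, weight: 1]: color is blue, count = 11, qualifies → Yes.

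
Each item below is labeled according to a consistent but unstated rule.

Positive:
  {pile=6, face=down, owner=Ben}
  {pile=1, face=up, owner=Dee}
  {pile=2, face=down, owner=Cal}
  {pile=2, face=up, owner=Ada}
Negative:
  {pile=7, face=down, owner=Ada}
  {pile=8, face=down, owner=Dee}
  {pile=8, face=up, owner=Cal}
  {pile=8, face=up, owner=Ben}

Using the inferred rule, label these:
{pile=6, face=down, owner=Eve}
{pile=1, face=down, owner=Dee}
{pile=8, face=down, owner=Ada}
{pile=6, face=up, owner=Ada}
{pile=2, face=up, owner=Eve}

Positive, Positive, Negative, Positive, Positive

The classifier is using: pile ≤ 6.
Positive: {pile=6, face=down, owner=Eve}, since pile = 6. Positive: {pile=1, face=down, owner=Dee}, since pile = 1. Negative: {pile=8, face=down, owner=Ada}, since pile = 8. Positive: {pile=6, face=up, owner=Ada}, since pile = 6. Positive: {pile=2, face=up, owner=Eve}, since pile = 2.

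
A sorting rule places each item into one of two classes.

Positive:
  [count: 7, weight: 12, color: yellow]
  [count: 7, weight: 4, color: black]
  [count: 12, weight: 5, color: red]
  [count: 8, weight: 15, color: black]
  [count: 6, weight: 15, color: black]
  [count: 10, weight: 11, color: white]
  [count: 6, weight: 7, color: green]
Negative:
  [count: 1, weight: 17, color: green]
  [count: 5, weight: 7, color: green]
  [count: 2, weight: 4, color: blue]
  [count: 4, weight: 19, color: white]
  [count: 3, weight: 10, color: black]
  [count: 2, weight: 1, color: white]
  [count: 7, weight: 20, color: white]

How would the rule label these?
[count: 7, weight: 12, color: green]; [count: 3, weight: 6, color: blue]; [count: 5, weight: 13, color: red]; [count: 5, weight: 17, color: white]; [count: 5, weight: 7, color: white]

Positive, Negative, Negative, Negative, Negative

Rule: weight ≤ 15 AND count ≥ 6. This holds for each 'Positive' example and fails for each 'Negative' one.
[count: 7, weight: 12, color: green]: weight = 12, count = 7 — fits, so Positive.
[count: 3, weight: 6, color: blue]: weight = 6, count = 3 — fails the rule, so Negative.
[count: 5, weight: 13, color: red]: weight = 13, count = 5 — fails the rule, so Negative.
[count: 5, weight: 17, color: white]: weight = 17, count = 5 — fails the rule, so Negative.
[count: 5, weight: 7, color: white]: weight = 7, count = 5 — fails the rule, so Negative.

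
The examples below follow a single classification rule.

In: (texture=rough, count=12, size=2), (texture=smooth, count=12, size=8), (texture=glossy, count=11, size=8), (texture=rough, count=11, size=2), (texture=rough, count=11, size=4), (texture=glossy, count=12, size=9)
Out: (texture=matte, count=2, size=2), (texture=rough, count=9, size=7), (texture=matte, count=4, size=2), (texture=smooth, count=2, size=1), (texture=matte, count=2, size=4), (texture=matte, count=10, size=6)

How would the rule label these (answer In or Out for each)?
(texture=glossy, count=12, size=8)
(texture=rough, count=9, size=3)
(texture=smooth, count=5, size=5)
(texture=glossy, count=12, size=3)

The pattern is that an item is 'In' exactly when: count ≥ 11.
(texture=glossy, count=12, size=8) → count = 12 → In.
(texture=rough, count=9, size=3) → count = 9 → Out.
(texture=smooth, count=5, size=5) → count = 5 → Out.
(texture=glossy, count=12, size=3) → count = 12 → In.

In, Out, Out, In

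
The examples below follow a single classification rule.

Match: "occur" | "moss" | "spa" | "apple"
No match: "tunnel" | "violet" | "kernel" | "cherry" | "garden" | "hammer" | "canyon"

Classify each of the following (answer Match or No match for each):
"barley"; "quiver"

No match, No match

Every 'Match' example satisfies: length ≤ 5. None of the 'No match' examples do.
"barley": No match (length 6). "quiver": No match (length 6).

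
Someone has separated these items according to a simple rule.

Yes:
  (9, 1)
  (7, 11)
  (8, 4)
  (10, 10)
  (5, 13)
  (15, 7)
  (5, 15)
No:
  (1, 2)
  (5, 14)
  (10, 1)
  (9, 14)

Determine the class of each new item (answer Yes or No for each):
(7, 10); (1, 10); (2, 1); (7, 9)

No, No, No, Yes

The classifier is using: sum is even.
No: (7, 10), since 7+10 = 17. No: (1, 10), since 1+10 = 11. No: (2, 1), since 2+1 = 3. Yes: (7, 9), since 7+9 = 16.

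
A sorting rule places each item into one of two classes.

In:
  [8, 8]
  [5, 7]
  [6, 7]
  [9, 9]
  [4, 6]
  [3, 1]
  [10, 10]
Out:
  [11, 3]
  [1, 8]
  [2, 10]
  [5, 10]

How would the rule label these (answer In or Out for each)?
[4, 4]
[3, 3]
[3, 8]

In, In, Out

The classifier is using: |first − second| ≤ 2.
[4, 4]: In (|4−4| = 0).
[3, 3]: In (|3−3| = 0).
[3, 8]: Out (|3−8| = 5).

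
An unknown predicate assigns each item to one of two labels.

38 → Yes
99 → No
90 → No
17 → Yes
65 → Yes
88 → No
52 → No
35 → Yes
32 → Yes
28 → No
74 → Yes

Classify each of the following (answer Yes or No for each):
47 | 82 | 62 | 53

Yes, No, Yes, Yes

The common property of the 'Yes' items is: ≡ 2 (mod 3). No 'No' item has it.
47: Yes (47 mod 3 = 2). 82: No (82 mod 3 = 1). 62: Yes (62 mod 3 = 2). 53: Yes (53 mod 3 = 2).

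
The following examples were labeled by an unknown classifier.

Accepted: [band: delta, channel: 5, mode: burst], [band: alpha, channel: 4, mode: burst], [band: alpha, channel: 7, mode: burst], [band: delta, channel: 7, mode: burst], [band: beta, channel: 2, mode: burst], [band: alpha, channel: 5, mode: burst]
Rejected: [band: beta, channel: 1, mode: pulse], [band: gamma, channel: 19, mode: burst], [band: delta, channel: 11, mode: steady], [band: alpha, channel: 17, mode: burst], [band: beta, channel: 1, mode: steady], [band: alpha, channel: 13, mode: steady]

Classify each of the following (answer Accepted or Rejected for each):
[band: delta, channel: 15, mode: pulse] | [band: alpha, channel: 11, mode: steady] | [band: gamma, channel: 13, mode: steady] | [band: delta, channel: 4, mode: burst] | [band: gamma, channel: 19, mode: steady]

Rejected, Rejected, Rejected, Accepted, Rejected

The distinguishing property — mode is burst AND channel ≤ 7 — holds for all the 'Accepted' cases and none of the 'Rejected' cases.
[band: delta, channel: 15, mode: pulse]: mode is pulse, channel = 15 — doesn't qualify, so Rejected. [band: alpha, channel: 11, mode: steady]: mode is steady, channel = 11 — doesn't qualify, so Rejected. [band: gamma, channel: 13, mode: steady]: mode is steady, channel = 13 — doesn't qualify, so Rejected. [band: delta, channel: 4, mode: burst]: mode is burst, channel = 4 — has this property, so Accepted. [band: gamma, channel: 19, mode: steady]: mode is steady, channel = 19 — doesn't qualify, so Rejected.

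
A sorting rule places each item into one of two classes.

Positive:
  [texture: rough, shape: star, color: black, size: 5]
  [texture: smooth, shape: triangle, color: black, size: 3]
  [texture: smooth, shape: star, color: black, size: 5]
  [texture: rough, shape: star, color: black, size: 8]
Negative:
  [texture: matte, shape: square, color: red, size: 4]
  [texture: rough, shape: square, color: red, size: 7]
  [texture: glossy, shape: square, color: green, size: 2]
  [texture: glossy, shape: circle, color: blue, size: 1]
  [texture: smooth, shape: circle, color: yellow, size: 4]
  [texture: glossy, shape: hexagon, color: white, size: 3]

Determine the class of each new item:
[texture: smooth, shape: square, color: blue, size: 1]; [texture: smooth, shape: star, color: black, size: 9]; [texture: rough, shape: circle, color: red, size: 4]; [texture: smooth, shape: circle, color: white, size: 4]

Rule: color is black. This holds for each 'Positive' example and fails for each 'Negative' one.
[texture: smooth, shape: square, color: blue, size: 1]: Negative (color is blue). [texture: smooth, shape: star, color: black, size: 9]: Positive (color is black). [texture: rough, shape: circle, color: red, size: 4]: Negative (color is red). [texture: smooth, shape: circle, color: white, size: 4]: Negative (color is white).

Negative, Positive, Negative, Negative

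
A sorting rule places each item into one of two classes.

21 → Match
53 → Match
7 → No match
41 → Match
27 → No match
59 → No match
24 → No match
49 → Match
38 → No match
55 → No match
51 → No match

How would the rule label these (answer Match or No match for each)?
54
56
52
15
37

'Match' ⟺ ≡ 1 (mod 4).
54: 54 mod 4 = 2, does not satisfy this → No match.
56: 56 mod 4 = 0, does not satisfy this → No match.
52: 52 mod 4 = 0, does not satisfy this → No match.
15: 15 mod 4 = 3, does not satisfy this → No match.
37: 37 mod 4 = 1, passes → Match.

No match, No match, No match, No match, Match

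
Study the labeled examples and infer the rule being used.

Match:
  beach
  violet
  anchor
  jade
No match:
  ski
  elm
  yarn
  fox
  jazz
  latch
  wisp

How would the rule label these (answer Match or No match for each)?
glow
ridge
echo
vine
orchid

No match, Match, Match, Match, Match

'Match' ⟺ has ≥ 2 vowels.
glow — 1 vowel, hence No match. ridge — 2 vowels, hence Match. echo — 2 vowels, hence Match. vine — 2 vowels, hence Match. orchid — 2 vowels, hence Match.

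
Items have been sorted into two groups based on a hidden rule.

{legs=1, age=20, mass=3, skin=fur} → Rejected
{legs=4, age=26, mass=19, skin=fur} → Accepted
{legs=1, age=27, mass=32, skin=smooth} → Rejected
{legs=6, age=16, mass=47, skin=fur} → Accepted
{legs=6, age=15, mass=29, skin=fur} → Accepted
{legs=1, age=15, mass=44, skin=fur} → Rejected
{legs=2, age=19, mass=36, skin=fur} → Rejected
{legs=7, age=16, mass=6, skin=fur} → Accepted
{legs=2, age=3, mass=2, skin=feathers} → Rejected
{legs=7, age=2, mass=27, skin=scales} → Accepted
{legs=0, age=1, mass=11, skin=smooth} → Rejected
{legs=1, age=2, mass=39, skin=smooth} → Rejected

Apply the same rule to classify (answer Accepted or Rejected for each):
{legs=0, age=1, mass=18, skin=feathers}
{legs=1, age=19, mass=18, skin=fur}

Rejected, Rejected

The pattern is that an item is 'Accepted' exactly when: legs ≥ 4.
{legs=0, age=1, mass=18, skin=feathers} — legs = 0, hence Rejected. {legs=1, age=19, mass=18, skin=fur} — legs = 1, hence Rejected.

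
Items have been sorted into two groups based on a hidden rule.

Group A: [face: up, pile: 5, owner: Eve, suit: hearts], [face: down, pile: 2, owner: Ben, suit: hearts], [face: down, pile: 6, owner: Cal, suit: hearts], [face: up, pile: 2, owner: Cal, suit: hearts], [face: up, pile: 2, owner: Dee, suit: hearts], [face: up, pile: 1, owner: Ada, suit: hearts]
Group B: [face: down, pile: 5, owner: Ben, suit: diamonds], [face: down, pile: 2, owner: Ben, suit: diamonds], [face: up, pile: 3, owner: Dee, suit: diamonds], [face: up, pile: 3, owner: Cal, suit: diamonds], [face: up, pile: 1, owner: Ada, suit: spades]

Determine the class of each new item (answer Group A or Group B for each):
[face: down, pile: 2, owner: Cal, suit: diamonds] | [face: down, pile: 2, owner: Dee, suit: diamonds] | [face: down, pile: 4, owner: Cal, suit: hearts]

Group B, Group B, Group A

The common property of the 'Group A' items is: suit is hearts. No 'Group B' item has it.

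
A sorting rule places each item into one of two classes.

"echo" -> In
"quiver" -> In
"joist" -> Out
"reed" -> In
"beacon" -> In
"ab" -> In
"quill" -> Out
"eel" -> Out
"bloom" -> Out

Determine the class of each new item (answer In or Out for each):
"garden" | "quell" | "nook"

In, Out, In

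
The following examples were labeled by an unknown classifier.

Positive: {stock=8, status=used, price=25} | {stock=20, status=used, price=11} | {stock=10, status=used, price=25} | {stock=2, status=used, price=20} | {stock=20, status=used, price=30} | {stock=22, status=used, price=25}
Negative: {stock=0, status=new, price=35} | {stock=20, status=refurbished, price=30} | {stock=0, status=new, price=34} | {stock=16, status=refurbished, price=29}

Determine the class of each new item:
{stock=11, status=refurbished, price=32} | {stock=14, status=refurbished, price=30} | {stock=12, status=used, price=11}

The simplest hypothesis consistent with all the labels is: status is used.

Negative, Negative, Positive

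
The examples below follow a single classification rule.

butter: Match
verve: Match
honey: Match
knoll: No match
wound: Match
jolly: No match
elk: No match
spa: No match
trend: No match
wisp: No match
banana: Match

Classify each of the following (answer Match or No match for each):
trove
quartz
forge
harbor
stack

Match, Match, Match, Match, No match

The common property of the 'Match' items is: has ≥ 2 vowels. No 'No match' item has it.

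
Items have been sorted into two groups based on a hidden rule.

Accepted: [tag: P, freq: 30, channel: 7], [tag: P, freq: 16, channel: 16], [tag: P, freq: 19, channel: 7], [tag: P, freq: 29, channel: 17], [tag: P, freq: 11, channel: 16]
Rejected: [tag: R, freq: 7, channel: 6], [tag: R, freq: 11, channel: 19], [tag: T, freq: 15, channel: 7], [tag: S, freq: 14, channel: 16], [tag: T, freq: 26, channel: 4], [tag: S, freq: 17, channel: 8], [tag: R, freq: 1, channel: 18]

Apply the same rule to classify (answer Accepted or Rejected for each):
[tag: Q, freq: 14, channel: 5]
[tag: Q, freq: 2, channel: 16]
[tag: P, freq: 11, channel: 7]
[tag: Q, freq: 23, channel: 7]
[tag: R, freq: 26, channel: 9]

Rejected, Rejected, Accepted, Rejected, Rejected

The pattern is that an item is 'Accepted' exactly when: tag is P.
[tag: Q, freq: 14, channel: 5]: tag is Q — doesn't match, so Rejected. [tag: Q, freq: 2, channel: 16]: tag is Q — doesn't match, so Rejected. [tag: P, freq: 11, channel: 7]: tag is P — passes, so Accepted. [tag: Q, freq: 23, channel: 7]: tag is Q — doesn't match, so Rejected. [tag: R, freq: 26, channel: 9]: tag is R — doesn't match, so Rejected.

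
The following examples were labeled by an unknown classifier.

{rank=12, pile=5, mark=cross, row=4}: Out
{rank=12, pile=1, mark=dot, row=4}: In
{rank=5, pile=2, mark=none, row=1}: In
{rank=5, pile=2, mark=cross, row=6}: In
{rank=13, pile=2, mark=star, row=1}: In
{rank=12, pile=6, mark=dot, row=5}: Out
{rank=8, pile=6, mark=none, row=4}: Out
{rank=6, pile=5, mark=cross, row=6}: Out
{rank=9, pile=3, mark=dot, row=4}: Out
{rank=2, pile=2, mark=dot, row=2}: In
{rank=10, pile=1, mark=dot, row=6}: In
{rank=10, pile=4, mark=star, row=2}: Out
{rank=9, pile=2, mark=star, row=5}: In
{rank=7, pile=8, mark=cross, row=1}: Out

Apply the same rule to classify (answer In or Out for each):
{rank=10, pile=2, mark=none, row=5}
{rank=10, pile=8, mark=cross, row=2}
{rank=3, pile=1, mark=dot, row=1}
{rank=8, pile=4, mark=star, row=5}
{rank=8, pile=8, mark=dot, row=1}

The distinguishing property — pile ≤ 2 — holds for all the 'In' cases and none of the 'Out' cases.
{rank=10, pile=2, mark=none, row=5}: pile = 2, checks out → In.
{rank=10, pile=8, mark=cross, row=2}: pile = 8, lacks this property → Out.
{rank=3, pile=1, mark=dot, row=1}: pile = 1, checks out → In.
{rank=8, pile=4, mark=star, row=5}: pile = 4, lacks this property → Out.
{rank=8, pile=8, mark=dot, row=1}: pile = 8, lacks this property → Out.

In, Out, In, Out, Out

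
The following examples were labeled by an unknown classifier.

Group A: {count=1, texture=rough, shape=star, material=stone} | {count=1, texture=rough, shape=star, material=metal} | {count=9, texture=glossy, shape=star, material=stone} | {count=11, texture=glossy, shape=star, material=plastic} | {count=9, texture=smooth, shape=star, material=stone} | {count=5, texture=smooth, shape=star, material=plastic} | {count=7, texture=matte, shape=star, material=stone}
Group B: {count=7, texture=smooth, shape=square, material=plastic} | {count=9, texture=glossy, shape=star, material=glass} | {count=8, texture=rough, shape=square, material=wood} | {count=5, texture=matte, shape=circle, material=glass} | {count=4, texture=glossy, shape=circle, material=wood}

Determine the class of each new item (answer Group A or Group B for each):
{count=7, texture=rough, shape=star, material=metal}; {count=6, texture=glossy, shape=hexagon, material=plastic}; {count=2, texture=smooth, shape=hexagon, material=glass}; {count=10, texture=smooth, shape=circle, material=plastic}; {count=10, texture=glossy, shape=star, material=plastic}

Group A, Group B, Group B, Group B, Group A

The simplest hypothesis consistent with all the labels is: shape is star AND material is not glass.
{count=7, texture=rough, shape=star, material=metal}: shape is star, material is metal — matches, so Group A.
{count=6, texture=glossy, shape=hexagon, material=plastic}: shape is hexagon, material is plastic — does not satisfy this, so Group B.
{count=2, texture=smooth, shape=hexagon, material=glass}: shape is hexagon, material is glass — does not satisfy this, so Group B.
{count=10, texture=smooth, shape=circle, material=plastic}: shape is circle, material is plastic — does not satisfy this, so Group B.
{count=10, texture=glossy, shape=star, material=plastic}: shape is star, material is plastic — matches, so Group A.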